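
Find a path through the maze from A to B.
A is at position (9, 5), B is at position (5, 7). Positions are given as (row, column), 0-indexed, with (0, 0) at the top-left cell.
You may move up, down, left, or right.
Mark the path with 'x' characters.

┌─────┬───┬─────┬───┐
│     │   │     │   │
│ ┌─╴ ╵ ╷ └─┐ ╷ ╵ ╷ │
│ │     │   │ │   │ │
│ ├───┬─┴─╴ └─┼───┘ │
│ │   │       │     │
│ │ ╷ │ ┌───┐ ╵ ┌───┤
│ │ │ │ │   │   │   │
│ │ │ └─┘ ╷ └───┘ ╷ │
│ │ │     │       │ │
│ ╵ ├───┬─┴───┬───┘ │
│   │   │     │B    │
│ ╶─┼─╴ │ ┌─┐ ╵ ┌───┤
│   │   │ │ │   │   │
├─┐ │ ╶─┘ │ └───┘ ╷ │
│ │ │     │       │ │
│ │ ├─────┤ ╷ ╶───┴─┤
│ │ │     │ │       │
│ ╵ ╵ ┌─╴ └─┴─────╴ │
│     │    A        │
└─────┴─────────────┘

Finding the shortest path from (9, 5) to (5, 7):
Path length: 32 steps
Directions: left → up → left → left → down → left → up → up → up → left → up → right → up → up → up → right → down → down → right → right → up → right → down → right → right → right → up → right → down → down → left → left

Solution:

┌─────┬───┬─────┬───┐
│     │   │     │   │
│ ┌─╴ ╵ ╷ └─┐ ╷ ╵ ╷ │
│ │     │   │ │   │ │
│ ├───┬─┴─╴ └─┼───┘ │
│ │x x│       │     │
│ │ ╷ │ ┌───┐ ╵ ┌───┤
│ │x│x│ │x x│   │x x│
│ │ │ └─┘ ╷ └───┘ ╷ │
│ │x│x x x│x x x x│x│
│ ╵ ├───┬─┴───┬───┘ │
│x x│   │     │B x x│
│ ╶─┼─╴ │ ┌─┐ ╵ ┌───┤
│x x│   │ │ │   │   │
├─┐ │ ╶─┘ │ └───┘ ╷ │
│ │x│     │       │ │
│ │ ├─────┤ ╷ ╶───┴─┤
│ │x│x x x│ │       │
│ ╵ ╵ ┌─╴ └─┴─────╴ │
│  x x│  x A        │
└─────┴─────────────┘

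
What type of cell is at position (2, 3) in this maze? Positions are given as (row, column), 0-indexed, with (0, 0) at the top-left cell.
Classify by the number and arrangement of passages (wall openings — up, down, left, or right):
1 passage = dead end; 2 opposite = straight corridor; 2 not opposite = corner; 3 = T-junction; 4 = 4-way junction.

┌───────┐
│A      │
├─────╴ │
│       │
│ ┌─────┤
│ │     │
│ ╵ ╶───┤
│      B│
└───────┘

Checking cell at (2, 3):
Number of passages: 1
Cell type: dead end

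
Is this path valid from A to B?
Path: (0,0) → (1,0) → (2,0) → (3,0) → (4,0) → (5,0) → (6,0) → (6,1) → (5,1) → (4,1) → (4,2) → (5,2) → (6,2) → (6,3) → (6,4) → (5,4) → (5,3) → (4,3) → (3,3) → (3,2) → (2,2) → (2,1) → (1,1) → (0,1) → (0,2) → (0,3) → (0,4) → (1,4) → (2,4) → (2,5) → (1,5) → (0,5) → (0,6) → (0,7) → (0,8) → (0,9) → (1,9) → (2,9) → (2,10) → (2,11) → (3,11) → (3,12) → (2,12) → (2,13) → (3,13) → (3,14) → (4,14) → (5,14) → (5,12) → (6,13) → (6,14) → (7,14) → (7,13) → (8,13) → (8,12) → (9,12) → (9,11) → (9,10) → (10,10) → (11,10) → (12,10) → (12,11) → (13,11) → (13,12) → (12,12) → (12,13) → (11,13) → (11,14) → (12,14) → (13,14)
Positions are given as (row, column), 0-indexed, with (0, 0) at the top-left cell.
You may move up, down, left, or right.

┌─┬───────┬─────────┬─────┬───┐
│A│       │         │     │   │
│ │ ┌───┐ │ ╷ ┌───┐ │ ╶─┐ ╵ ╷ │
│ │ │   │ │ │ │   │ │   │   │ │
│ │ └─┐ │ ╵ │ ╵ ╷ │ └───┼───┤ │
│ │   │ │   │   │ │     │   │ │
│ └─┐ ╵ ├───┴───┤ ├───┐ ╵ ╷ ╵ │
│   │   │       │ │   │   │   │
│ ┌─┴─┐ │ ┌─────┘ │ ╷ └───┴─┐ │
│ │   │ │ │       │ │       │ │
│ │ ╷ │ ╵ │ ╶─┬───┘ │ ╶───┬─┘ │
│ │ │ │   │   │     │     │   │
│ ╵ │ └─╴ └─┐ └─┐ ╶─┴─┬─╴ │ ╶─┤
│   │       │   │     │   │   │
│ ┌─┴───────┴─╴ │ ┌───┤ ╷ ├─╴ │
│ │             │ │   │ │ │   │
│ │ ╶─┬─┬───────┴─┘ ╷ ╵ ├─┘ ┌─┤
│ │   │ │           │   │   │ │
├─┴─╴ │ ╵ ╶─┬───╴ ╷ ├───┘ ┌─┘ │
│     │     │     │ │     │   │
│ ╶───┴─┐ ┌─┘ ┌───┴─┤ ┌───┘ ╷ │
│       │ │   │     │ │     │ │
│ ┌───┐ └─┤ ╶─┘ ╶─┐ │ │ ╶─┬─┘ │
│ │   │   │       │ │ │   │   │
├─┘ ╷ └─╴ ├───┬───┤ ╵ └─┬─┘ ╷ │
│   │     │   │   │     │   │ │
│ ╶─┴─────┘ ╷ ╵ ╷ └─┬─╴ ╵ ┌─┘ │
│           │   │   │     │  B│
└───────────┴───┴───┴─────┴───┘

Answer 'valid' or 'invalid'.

Checking path validity:
Result: Invalid move at step 48: cannot move from (5, 14) to (5, 12).

invalid

Correct solution:

┌─┬───────┬─────────┬─────┬───┐
│A│↱ → → ↓│↱ → → → ↓│     │   │
│ │ ┌───┐ │ ╷ ┌───┐ │ ╶─┐ ╵ ╷ │
│↓│↑│   │↓│↑│ │   │↓│   │   │ │
│ │ └─┐ │ ╵ │ ╵ ╷ │ └───┼───┤ │
│↓│↑ ↰│ │↳ ↑│   │ │↳ → ↓│↱ ↓│ │
│ └─┐ ╵ ├───┴───┤ ├───┐ ╵ ╷ ╵ │
│↓  │↑ ↰│       │ │   │↳ ↑│↳ ↓│
│ ┌─┴─┐ │ ┌─────┘ │ ╷ └───┴─┐ │
│↓│↱ ↓│↑│ │       │ │       │↓│
│ │ ╷ │ ╵ │ ╶─┬───┘ │ ╶───┬─┘ │
│↓│↑│↓│↑ ↰│   │     │     │↓ ↲│
│ ╵ │ └─╴ └─┐ └─┐ ╶─┴─┬─╴ │ ╶─┤
│↳ ↑│↳ → ↑  │   │     │   │↳ ↓│
│ ┌─┴───────┴─╴ │ ┌───┤ ╷ ├─╴ │
│ │             │ │   │ │ │↓ ↲│
│ │ ╶─┬─┬───────┴─┘ ╷ ╵ ├─┘ ┌─┤
│ │   │ │           │   │↓ ↲│ │
├─┴─╴ │ ╵ ╶─┬───╴ ╷ ├───┘ ┌─┘ │
│     │     │     │ │↓ ← ↲│   │
│ ╶───┴─┐ ┌─┘ ┌───┴─┤ ┌───┘ ╷ │
│       │ │   │     │↓│     │ │
│ ┌───┐ └─┤ ╶─┘ ╶─┐ │ │ ╶─┬─┘ │
│ │   │   │       │ │↓│   │↱ ↓│
├─┘ ╷ └─╴ ├───┬───┤ ╵ └─┬─┘ ╷ │
│   │     │   │   │  ↳ ↓│↱ ↑│↓│
│ ╶─┴─────┘ ╷ ╵ ╷ └─┬─╴ ╵ ┌─┘ │
│           │   │   │  ↳ ↑│  B│
└───────────┴───┴───┴─────┴───┘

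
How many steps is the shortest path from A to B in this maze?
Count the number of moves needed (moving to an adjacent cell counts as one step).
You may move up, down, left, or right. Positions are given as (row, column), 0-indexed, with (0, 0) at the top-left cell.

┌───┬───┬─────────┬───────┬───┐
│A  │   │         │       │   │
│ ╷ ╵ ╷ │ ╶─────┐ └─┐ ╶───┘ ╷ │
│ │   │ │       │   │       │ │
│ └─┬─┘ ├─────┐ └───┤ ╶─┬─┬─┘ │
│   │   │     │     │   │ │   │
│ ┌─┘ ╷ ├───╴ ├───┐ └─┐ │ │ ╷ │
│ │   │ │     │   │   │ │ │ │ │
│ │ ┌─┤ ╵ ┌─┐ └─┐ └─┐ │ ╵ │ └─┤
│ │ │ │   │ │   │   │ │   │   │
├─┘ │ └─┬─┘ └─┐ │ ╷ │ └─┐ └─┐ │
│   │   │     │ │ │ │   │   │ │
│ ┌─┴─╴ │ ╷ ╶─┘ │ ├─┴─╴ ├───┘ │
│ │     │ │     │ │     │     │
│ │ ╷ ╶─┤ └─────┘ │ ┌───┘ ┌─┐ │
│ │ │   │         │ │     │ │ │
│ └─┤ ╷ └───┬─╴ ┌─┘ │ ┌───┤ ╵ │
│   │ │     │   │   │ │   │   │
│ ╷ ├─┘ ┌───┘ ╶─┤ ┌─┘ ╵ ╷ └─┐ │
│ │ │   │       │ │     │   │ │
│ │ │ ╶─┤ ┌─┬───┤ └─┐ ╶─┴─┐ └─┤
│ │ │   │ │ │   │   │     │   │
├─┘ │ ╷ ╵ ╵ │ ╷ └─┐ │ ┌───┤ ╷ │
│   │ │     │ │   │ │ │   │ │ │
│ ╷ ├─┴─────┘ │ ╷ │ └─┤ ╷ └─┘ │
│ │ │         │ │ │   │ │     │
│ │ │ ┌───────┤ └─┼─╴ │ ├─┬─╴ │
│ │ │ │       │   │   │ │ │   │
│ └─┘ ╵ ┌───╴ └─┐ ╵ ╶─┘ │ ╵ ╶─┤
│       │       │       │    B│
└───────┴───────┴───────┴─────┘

Using BFS to find shortest path:
Start: (0, 0), End: (14, 14)
Path found:
(0,0) → (0,1) → (1,1) → (1,2) → (0,2) → (0,3) → (1,3) → (2,3) → (2,2) → (3,2) → (3,1) → (4,1) → (5,1) → (5,0) → (6,0) → (7,0) → (8,0) → (8,1) → (9,1) → (10,1) → (11,1) → (11,0) → (12,0) → (13,0) → (14,0) → (14,1) → (14,2) → (13,2) → (12,2) → (12,3) → (12,4) → (12,5) → (12,6) → (11,6) → (10,6) → (10,7) → (11,7) → (12,7) → (13,7) → (13,8) → (14,8) → (14,9) → (14,10) → (14,11) → (13,11) → (12,11) → (11,11) → (11,12) → (12,12) → (12,13) → (12,14) → (13,14) → (13,13) → (14,13) → (14,14)
Number of steps: 54

Solution:

┌───┬───┬─────────┬───────┬───┐
│A ↓│↱ ↓│         │       │   │
│ ╷ ╵ ╷ │ ╶─────┐ └─┐ ╶───┘ ╷ │
│ │↳ ↑│↓│       │   │       │ │
│ └─┬─┘ ├─────┐ └───┤ ╶─┬─┬─┘ │
│   │↓ ↲│     │     │   │ │   │
│ ┌─┘ ╷ ├───╴ ├───┐ └─┐ │ │ ╷ │
│ │↓ ↲│ │     │   │   │ │ │ │ │
│ │ ┌─┤ ╵ ┌─┐ └─┐ └─┐ │ ╵ │ └─┤
│ │↓│ │   │ │   │   │ │   │   │
├─┘ │ └─┬─┘ └─┐ │ ╷ │ └─┐ └─┐ │
│↓ ↲│   │     │ │ │ │   │   │ │
│ ┌─┴─╴ │ ╷ ╶─┘ │ ├─┴─╴ ├───┘ │
│↓│     │ │     │ │     │     │
│ │ ╷ ╶─┤ └─────┘ │ ┌───┘ ┌─┐ │
│↓│ │   │         │ │     │ │ │
│ └─┤ ╷ └───┬─╴ ┌─┘ │ ┌───┤ ╵ │
│↳ ↓│ │     │   │   │ │   │   │
│ ╷ ├─┘ ┌───┘ ╶─┤ ┌─┘ ╵ ╷ └─┐ │
│ │↓│   │       │ │     │   │ │
│ │ │ ╶─┤ ┌─┬───┤ └─┐ ╶─┴─┐ └─┤
│ │↓│   │ │ │↱ ↓│   │     │   │
├─┘ │ ╷ ╵ ╵ │ ╷ └─┐ │ ┌───┤ ╷ │
│↓ ↲│ │     │↑│↓  │ │ │↱ ↓│ │ │
│ ╷ ├─┴─────┘ │ ╷ │ └─┤ ╷ └─┘ │
│↓│ │↱ → → → ↑│↓│ │   │↑│↳ → ↓│
│ │ │ ┌───────┤ └─┼─╴ │ ├─┬─╴ │
│↓│ │↑│       │↳ ↓│   │↑│ │↓ ↲│
│ └─┘ ╵ ┌───╴ └─┐ ╵ ╶─┘ │ ╵ ╶─┤
│↳ → ↑  │       │↳ → → ↑│  ↳ B│
└───────┴───────┴───────┴─────┘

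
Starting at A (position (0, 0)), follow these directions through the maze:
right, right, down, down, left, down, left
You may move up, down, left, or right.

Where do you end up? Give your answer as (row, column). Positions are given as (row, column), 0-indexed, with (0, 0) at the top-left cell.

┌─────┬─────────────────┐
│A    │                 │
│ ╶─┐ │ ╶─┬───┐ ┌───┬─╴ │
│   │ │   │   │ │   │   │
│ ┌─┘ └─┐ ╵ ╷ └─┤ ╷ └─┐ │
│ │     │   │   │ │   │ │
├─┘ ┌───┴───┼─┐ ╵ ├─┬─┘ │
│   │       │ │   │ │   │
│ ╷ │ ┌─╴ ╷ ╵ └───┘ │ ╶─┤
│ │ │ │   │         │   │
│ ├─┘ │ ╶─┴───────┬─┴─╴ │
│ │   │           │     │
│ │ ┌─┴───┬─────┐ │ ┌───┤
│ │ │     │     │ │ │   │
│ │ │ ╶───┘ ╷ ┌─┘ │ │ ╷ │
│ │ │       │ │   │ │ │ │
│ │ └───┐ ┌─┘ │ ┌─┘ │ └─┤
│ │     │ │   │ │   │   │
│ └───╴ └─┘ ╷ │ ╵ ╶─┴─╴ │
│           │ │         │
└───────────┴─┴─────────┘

Following directions step by step:
Start: (0, 0)
  right: (0, 0) → (0, 1)
  right: (0, 1) → (0, 2)
  down: (0, 2) → (1, 2)
  down: (1, 2) → (2, 2)
  left: (2, 2) → (2, 1)
  down: (2, 1) → (3, 1)
  left: (3, 1) → (3, 0)
Final position: (3, 0)

Path taken:

┌─────┬─────────────────┐
│A → ↓│                 │
│ ╶─┐ │ ╶─┬───┐ ┌───┬─╴ │
│   │↓│   │   │ │   │   │
│ ┌─┘ └─┐ ╵ ╷ └─┤ ╷ └─┐ │
│ │↓ ↲  │   │   │ │   │ │
├─┘ ┌───┴───┼─┐ ╵ ├─┬─┘ │
│B ↲│       │ │   │ │   │
│ ╷ │ ┌─╴ ╷ ╵ └───┘ │ ╶─┤
│ │ │ │   │         │   │
│ ├─┘ │ ╶─┴───────┬─┴─╴ │
│ │   │           │     │
│ │ ┌─┴───┬─────┐ │ ┌───┤
│ │ │     │     │ │ │   │
│ │ │ ╶───┘ ╷ ┌─┘ │ │ ╷ │
│ │ │       │ │   │ │ │ │
│ │ └───┐ ┌─┘ │ ┌─┘ │ └─┤
│ │     │ │   │ │   │   │
│ └───╴ └─┘ ╷ │ ╵ ╶─┴─╴ │
│           │ │         │
└───────────┴─┴─────────┘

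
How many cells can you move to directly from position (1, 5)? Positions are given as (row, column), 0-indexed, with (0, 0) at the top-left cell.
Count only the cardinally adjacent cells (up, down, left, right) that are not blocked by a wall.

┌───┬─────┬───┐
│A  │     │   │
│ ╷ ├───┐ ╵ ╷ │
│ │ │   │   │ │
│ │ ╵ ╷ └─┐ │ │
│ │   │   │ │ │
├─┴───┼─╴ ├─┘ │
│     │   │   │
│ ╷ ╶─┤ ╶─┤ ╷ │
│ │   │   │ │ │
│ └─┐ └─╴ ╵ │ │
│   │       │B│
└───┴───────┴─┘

Checking passable neighbors of (1, 5):
Neighbors: (0, 5), (2, 5), (1, 4)
Count: 3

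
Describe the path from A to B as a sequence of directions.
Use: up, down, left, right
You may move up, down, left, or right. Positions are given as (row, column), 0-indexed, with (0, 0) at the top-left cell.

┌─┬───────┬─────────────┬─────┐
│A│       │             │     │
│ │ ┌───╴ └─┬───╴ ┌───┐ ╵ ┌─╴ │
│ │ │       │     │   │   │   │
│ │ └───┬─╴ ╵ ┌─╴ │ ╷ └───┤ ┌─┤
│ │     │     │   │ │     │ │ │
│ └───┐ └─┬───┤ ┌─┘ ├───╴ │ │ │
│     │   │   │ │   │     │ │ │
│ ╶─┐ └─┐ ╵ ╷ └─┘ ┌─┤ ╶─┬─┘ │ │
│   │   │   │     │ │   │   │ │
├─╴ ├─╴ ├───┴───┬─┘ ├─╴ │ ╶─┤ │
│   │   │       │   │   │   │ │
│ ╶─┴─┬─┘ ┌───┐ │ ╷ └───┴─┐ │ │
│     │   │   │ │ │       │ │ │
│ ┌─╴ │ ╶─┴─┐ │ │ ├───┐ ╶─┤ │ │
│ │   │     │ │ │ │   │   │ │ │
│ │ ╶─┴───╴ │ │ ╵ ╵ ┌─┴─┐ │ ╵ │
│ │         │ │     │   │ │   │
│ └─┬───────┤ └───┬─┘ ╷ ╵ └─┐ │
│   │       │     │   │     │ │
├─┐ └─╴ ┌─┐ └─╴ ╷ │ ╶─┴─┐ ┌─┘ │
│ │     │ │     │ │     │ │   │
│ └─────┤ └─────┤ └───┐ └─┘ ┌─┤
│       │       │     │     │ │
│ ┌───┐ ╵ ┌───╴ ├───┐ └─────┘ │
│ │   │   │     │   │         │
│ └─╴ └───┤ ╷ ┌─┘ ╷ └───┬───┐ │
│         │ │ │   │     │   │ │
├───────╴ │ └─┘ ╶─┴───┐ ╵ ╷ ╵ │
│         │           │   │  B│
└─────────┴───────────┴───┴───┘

Finding the path and converting it to directions:
Path through cells: (0,0) → (1,0) → (2,0) → (3,0) → (4,0) → (4,1) → (5,1) → (5,0) → (6,0) → (7,0) → (8,0) → (9,0) → (9,1) → (10,1) → (10,2) → (10,3) → (9,3) → (9,4) → (9,5) → (10,5) → (10,6) → (10,7) → (9,7) → (9,8) → (10,8) → (11,8) → (11,9) → (11,10) → (12,10) → (12,11) → (12,12) → (12,13) → (12,14) → (13,14) → (14,14)
Directions: down, down, down, down, right, down, left, down, down, down, down, right, down, right, right, up, right, right, down, right, right, up, right, down, down, right, right, down, right, right, right, right, down, down

Solution:

┌─┬───────┬─────────────┬─────┐
│A│       │             │     │
│ │ ┌───╴ └─┬───╴ ┌───┐ ╵ ┌─╴ │
│↓│ │       │     │   │   │   │
│ │ └───┬─╴ ╵ ┌─╴ │ ╷ └───┤ ┌─┤
│↓│     │     │   │ │     │ │ │
│ └───┐ └─┬───┤ ┌─┘ ├───╴ │ │ │
│↓    │   │   │ │   │     │ │ │
│ ╶─┐ └─┐ ╵ ╷ └─┘ ┌─┤ ╶─┬─┘ │ │
│↳ ↓│   │   │     │ │   │   │ │
├─╴ ├─╴ ├───┴───┬─┘ ├─╴ │ ╶─┤ │
│↓ ↲│   │       │   │   │   │ │
│ ╶─┴─┬─┘ ┌───┐ │ ╷ └───┴─┐ │ │
│↓    │   │   │ │ │       │ │ │
│ ┌─╴ │ ╶─┴─┐ │ │ ├───┐ ╶─┤ │ │
│↓│   │     │ │ │ │   │   │ │ │
│ │ ╶─┴───╴ │ │ ╵ ╵ ┌─┴─┐ │ ╵ │
│↓│         │ │     │   │ │   │
│ └─┬───────┤ └───┬─┘ ╷ ╵ └─┐ │
│↳ ↓│  ↱ → ↓│  ↱ ↓│   │     │ │
├─┐ └─╴ ┌─┐ └─╴ ╷ │ ╶─┴─┐ ┌─┘ │
│ │↳ → ↑│ │↳ → ↑│↓│     │ │   │
│ └─────┤ └─────┤ └───┐ └─┘ ┌─┤
│       │       │↳ → ↓│     │ │
│ ┌───┐ ╵ ┌───╴ ├───┐ └─────┘ │
│ │   │   │     │   │↳ → → → ↓│
│ └─╴ └───┤ ╷ ┌─┘ ╷ └───┬───┐ │
│         │ │ │   │     │   │↓│
├───────╴ │ └─┘ ╶─┴───┐ ╵ ╷ ╵ │
│         │           │   │  B│
└─────────┴───────────┴───┴───┘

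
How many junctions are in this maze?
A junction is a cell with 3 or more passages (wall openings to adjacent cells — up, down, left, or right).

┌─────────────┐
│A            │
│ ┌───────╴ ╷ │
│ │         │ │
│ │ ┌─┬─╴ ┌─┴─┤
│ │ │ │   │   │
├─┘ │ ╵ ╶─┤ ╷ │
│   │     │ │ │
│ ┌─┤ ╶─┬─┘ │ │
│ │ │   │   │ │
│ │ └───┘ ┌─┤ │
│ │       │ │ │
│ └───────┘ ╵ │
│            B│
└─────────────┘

Checking each cell for number of passages:

Junctions found (3+ passages):
  (0, 5): 3 passages
  (1, 4): 3 passages
  (3, 2): 3 passages
  (3, 3): 3 passages
  (6, 5): 3 passages
Total junctions: 5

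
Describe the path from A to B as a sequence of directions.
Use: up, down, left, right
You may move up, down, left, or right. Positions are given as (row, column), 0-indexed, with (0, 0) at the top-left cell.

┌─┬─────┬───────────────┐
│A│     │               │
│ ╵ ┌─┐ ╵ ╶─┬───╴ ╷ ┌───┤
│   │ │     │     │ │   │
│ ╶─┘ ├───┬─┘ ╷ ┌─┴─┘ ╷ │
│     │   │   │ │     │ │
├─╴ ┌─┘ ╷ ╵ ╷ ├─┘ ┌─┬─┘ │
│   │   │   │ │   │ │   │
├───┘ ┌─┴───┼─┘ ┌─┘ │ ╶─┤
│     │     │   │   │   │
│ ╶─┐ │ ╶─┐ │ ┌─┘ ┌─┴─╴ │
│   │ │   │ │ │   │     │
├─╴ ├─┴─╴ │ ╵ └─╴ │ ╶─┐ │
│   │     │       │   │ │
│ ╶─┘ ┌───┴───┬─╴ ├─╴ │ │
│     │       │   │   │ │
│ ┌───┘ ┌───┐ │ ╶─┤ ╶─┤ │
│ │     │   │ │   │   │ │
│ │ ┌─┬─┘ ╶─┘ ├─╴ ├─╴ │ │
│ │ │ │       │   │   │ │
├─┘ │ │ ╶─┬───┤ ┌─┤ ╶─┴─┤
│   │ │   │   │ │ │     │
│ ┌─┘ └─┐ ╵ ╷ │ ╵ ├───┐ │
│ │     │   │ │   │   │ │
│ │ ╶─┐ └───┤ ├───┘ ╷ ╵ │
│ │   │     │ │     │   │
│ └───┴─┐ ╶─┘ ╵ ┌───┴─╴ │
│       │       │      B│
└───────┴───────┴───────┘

Finding the path and converting it to directions:
Path through cells: (0,0) → (1,0) → (1,1) → (0,1) → (0,2) → (0,3) → (1,3) → (1,4) → (0,4) → (0,5) → (0,6) → (0,7) → (0,8) → (1,8) → (1,7) → (1,6) → (2,6) → (2,5) → (3,5) → (3,4) → (2,4) → (2,3) → (3,3) → (3,2) → (4,2) → (4,1) → (4,0) → (5,0) → (5,1) → (6,1) → (6,0) → (7,0) → (7,1) → (7,2) → (6,2) → (6,3) → (6,4) → (5,4) → (5,3) → (4,3) → (4,4) → (4,5) → (5,5) → (6,5) → (6,6) → (5,6) → (4,6) → (4,7) → (3,7) → (3,8) → (2,8) → (2,9) → (2,10) → (1,10) → (1,11) → (2,11) → (3,11) → (3,10) → (4,10) → (4,11) → (5,11) → (5,10) → (5,9) → (6,9) → (6,10) → (7,10) → (7,9) → (8,9) → (8,10) → (9,10) → (9,9) → (10,9) → (10,10) → (10,11) → (11,11) → (12,11) → (13,11)
Directions: down, right, up, right, right, down, right, up, right, right, right, right, down, left, left, down, left, down, left, up, left, down, left, down, left, left, down, right, down, left, down, right, right, up, right, right, up, left, up, right, right, down, down, right, up, up, right, up, right, up, right, right, up, right, down, down, left, down, right, down, left, left, down, right, down, left, down, right, down, left, down, right, right, down, down, down

Solution:

┌─┬─────┬───────────────┐
│A│↱ → ↓│↱ → → → ↓      │
│ ╵ ┌─┐ ╵ ╶─┬───╴ ╷ ┌───┤
│↳ ↑│ │↳ ↑  │↓ ← ↲│ │↱ ↓│
│ ╶─┘ ├───┬─┘ ╷ ┌─┴─┘ ╷ │
│     │↓ ↰│↓ ↲│ │↱ → ↑│↓│
├─╴ ┌─┘ ╷ ╵ ╷ ├─┘ ┌─┬─┘ │
│   │↓ ↲│↑ ↲│ │↱ ↑│ │↓ ↲│
├───┘ ┌─┴───┼─┘ ┌─┘ │ ╶─┤
│↓ ← ↲│↱ → ↓│↱ ↑│   │↳ ↓│
│ ╶─┐ │ ╶─┐ │ ┌─┘ ┌─┴─╴ │
│↳ ↓│ │↑ ↰│↓│↑│   │↓ ← ↲│
├─╴ ├─┴─╴ │ ╵ └─╴ │ ╶─┐ │
│↓ ↲│↱ → ↑│↳ ↑    │↳ ↓│ │
│ ╶─┘ ┌───┴───┬─╴ ├─╴ │ │
│↳ → ↑│       │   │↓ ↲│ │
│ ┌───┘ ┌───┐ │ ╶─┤ ╶─┤ │
│ │     │   │ │   │↳ ↓│ │
│ │ ┌─┬─┘ ╶─┘ ├─╴ ├─╴ │ │
│ │ │ │       │   │↓ ↲│ │
├─┘ │ │ ╶─┬───┤ ┌─┤ ╶─┴─┤
│   │ │   │   │ │ │↳ → ↓│
│ ┌─┘ └─┐ ╵ ╷ │ ╵ ├───┐ │
│ │     │   │ │   │   │↓│
│ │ ╶─┐ └───┤ ├───┘ ╷ ╵ │
│ │   │     │ │     │  ↓│
│ └───┴─┐ ╶─┘ ╵ ┌───┴─╴ │
│       │       │      B│
└───────┴───────┴───────┘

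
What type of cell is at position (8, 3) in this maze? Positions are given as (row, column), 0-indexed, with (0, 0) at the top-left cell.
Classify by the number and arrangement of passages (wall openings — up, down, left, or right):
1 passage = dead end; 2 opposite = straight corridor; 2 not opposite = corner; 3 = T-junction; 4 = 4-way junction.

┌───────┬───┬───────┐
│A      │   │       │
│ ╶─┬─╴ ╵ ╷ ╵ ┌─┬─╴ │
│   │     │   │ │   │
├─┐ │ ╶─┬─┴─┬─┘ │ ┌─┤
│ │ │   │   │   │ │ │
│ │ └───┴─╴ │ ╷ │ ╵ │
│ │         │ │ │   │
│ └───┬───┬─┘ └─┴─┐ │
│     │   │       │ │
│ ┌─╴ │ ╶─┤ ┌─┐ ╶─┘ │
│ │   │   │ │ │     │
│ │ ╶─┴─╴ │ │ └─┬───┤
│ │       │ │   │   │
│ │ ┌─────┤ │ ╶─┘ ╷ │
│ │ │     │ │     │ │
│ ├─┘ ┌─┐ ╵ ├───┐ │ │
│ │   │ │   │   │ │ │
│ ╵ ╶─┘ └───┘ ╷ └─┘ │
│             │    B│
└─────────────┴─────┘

Checking cell at (8, 3):
Number of passages: 1
Cell type: dead end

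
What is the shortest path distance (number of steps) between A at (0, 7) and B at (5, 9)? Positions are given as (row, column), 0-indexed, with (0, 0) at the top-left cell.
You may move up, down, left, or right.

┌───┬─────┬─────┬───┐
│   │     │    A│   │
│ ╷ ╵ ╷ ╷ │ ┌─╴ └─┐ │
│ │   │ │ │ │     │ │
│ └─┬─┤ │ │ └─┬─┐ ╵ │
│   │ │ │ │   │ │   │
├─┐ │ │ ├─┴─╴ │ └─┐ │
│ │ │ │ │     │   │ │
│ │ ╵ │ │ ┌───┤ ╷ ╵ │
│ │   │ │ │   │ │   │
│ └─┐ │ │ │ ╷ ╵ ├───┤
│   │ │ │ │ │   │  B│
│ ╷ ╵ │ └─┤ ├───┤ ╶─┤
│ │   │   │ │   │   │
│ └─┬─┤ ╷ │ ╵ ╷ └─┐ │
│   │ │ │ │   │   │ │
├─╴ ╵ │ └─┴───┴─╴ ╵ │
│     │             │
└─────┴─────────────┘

Finding path from (0, 7) to (5, 9):
Path: (0,7) → (1,7) → (1,8) → (2,8) → (2,9) → (3,9) → (4,9) → (4,8) → (3,8) → (3,7) → (4,7) → (5,7) → (5,6) → (4,6) → (4,5) → (5,5) → (6,5) → (7,5) → (7,6) → (6,6) → (6,7) → (7,7) → (7,8) → (8,8) → (8,9) → (7,9) → (6,9) → (6,8) → (5,8) → (5,9)
Distance: 29 steps

Solution:

┌───┬─────┬─────┬───┐
│   │     │    A│   │
│ ╷ ╵ ╷ ╷ │ ┌─╴ └─┐ │
│ │   │ │ │ │  ↳ ↓│ │
│ └─┬─┤ │ │ └─┬─┐ ╵ │
│   │ │ │ │   │ │↳ ↓│
├─┐ │ │ ├─┴─╴ │ └─┐ │
│ │ │ │ │     │↓ ↰│↓│
│ │ ╵ │ │ ┌───┤ ╷ ╵ │
│ │   │ │ │↓ ↰│↓│↑ ↲│
│ └─┐ │ │ │ ╷ ╵ ├───┤
│   │ │ │ │↓│↑ ↲│↱ B│
│ ╷ ╵ │ └─┤ ├───┤ ╶─┤
│ │   │   │↓│↱ ↓│↑ ↰│
│ └─┬─┤ ╷ │ ╵ ╷ └─┐ │
│   │ │ │ │↳ ↑│↳ ↓│↑│
├─╴ ╵ │ └─┴───┴─╴ ╵ │
│     │          ↳ ↑│
└─────┴─────────────┘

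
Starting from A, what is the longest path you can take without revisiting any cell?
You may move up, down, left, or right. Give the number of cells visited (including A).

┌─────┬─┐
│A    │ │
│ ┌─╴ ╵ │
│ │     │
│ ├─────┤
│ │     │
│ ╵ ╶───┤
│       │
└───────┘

Finding longest simple path using DFS:
Start: (0, 0)
Longest path visits 8 cells
Path: A → down → down → down → right → up → right → right

Solution:

┌─────┬─┐
│A    │ │
│ ┌─╴ ╵ │
│↓│     │
│ ├─────┤
│↓│↱ → B│
│ ╵ ╶───┤
│↳ ↑    │
└───────┘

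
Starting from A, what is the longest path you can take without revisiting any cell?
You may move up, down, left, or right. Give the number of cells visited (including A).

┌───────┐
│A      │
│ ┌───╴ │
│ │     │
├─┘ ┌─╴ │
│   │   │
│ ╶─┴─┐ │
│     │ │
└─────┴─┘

Finding longest simple path using DFS:
Start: (0, 0)
Longest path visits 12 cells
Path: A → right → right → right → down → left → left → down → left → down → right → right

Solution:

┌───────┐
│A → → ↓│
│ ┌───╴ │
│ │↓ ← ↲│
├─┘ ┌─╴ │
│↓ ↲│   │
│ ╶─┴─┐ │
│↳ → B│ │
└─────┴─┘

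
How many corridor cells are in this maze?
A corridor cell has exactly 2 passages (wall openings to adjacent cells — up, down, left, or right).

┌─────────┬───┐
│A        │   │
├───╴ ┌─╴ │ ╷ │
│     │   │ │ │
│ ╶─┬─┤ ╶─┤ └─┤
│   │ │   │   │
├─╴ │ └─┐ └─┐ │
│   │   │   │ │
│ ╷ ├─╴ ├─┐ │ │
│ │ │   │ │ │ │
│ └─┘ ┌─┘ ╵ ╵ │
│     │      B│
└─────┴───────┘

Counting cells with exactly 2 passages:
Total corridor cells: 32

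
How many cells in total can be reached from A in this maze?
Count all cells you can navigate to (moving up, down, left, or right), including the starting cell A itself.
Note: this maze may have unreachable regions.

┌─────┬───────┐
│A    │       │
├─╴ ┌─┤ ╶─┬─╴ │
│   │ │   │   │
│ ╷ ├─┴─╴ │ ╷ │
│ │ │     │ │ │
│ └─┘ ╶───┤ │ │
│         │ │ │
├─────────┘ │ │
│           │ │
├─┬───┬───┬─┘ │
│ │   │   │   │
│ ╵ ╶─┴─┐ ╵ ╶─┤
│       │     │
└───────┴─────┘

Using BFS/flood-fill to find all reachable cells from A:
Maze size: 7 × 7 = 49 total cells
8 cell(s) are walled off and cannot be reached from A.
Reachable cells: 41

Reachable region (· marks reachable cells):

┌─────┬───────┐
│A · ·│· · · ·│
├─╴ ┌─┤ ╶─┬─╴ │
│· ·│ │· ·│· ·│
│ ╷ ├─┴─╴ │ ╷ │
│·│·│· · ·│·│·│
│ └─┘ ╶───┤ │ │
│· · · · ·│·│·│
├─────────┘ │ │
│· · · · · ·│·│
├─┬───┬───┬─┘ │
│ │   │· ·│· ·│
│ ╵ ╶─┴─┐ ╵ ╶─┤
│       │· · ·│
└───────┴─────┘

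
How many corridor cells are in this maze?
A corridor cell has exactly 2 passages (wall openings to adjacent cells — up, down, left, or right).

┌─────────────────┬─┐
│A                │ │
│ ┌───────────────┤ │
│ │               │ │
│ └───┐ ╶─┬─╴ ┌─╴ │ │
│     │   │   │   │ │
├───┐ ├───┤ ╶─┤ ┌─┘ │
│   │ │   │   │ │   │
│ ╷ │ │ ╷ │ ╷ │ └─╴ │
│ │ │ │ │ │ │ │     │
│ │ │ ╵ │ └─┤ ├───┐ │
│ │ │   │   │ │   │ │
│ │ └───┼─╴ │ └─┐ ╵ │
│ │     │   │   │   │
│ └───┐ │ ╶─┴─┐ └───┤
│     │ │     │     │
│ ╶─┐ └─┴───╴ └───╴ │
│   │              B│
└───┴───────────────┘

Counting cells with exactly 2 passages:
Total corridor cells: 74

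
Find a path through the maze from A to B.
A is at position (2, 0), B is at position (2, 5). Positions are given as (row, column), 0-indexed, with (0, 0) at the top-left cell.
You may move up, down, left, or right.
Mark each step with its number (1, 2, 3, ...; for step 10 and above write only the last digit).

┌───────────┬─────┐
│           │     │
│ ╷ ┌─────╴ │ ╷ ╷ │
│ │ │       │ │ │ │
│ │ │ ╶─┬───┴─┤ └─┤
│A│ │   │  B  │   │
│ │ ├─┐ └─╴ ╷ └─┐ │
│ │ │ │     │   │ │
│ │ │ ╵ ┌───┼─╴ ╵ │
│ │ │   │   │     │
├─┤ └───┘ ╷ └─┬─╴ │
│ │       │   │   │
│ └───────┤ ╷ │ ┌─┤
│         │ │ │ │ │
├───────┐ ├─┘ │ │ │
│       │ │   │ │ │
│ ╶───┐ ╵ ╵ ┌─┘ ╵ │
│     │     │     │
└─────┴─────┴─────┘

Finding the shortest path from (2, 0) to (2, 5):
Path length: 17 steps
Directions: up → up → right → right → right → right → right → down → left → left → left → down → right → down → right → right → up

Solution:

┌───────────┬─────┐
│2 3 4 5 6 7│     │
│ ╷ ┌─────╴ │ ╷ ╷ │
│1│ │1 0 9 8│ │ │ │
│ │ │ ╶─┬───┴─┤ └─┤
│A│ │2 3│  B  │   │
│ │ ├─┐ └─╴ ╷ └─┐ │
│ │ │ │4 5 6│   │ │
│ │ │ ╵ ┌───┼─╴ ╵ │
│ │ │   │   │     │
├─┤ └───┘ ╷ └─┬─╴ │
│ │       │   │   │
│ └───────┤ ╷ │ ┌─┤
│         │ │ │ │ │
├───────┐ ├─┘ │ │ │
│       │ │   │ │ │
│ ╶───┐ ╵ ╵ ┌─┘ ╵ │
│     │     │     │
└─────┴─────┴─────┘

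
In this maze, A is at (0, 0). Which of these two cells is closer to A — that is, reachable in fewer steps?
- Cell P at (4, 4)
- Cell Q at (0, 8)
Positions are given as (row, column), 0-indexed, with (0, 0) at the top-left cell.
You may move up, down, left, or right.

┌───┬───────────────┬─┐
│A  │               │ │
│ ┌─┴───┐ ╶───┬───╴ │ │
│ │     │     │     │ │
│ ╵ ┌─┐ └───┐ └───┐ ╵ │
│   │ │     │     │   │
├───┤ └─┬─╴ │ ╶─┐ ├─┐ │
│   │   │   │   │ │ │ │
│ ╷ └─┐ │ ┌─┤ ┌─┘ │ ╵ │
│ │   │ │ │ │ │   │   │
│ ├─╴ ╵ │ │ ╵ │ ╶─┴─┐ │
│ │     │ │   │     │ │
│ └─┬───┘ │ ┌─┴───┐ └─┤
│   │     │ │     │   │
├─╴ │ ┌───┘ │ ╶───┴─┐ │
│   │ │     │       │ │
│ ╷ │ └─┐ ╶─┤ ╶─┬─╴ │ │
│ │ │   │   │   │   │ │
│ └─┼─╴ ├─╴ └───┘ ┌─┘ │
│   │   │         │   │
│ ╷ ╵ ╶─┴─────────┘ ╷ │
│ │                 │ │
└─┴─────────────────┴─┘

Shortest path A → P at (4, 4): 12 steps
Shortest path A → Q at (0, 8): 52 steps

P is closer (12 steps vs 52 steps).

Path to P:

┌───┬───────────────┬─┐
│A  │               │ │
│ ┌─┴───┐ ╶───┬───╴ │ │
│↓│↱ → ↓│     │     │ │
│ ╵ ┌─┐ └───┐ └───┐ ╵ │
│↳ ↑│ │↳ → ↓│     │   │
├───┤ └─┬─╴ │ ╶─┐ ├─┐ │
│   │   │↓ ↲│   │ │ │ │
│ ╷ └─┐ │ ┌─┤ ┌─┘ │ ╵ │
│ │   │ │P│ │ │   │   │
│ ├─╴ ╵ │ │ ╵ │ ╶─┴─┐ │
│ │     │ │   │     │ │
│ └─┬───┘ │ ┌─┴───┐ └─┤
│   │     │ │     │   │
├─╴ │ ┌───┘ │ ╶───┴─┐ │
│   │ │     │       │ │
│ ╷ │ └─┐ ╶─┤ ╶─┬─╴ │ │
│ │ │   │   │   │   │ │
│ └─┼─╴ ├─╴ └───┘ ┌─┘ │
│   │   │         │   │
│ ╷ ╵ ╶─┴─────────┘ ╷ │
│ │                 │ │
└─┴─────────────────┴─┘

Path to Q:

┌───┬───────────────┬─┐
│A  │    ↱ → → → Q  │ │
│ ┌─┴───┐ ╶───┬───╴ │ │
│↓│↱ → ↓│↑ ← ↰│     │ │
│ ╵ ┌─┐ └───┐ └───┐ ╵ │
│↳ ↑│ │↳ → ↓│↑ ← ↰│   │
├───┤ └─┬─╴ │ ╶─┐ ├─┐ │
│   │   │↓ ↲│   │↑│ │ │
│ ╷ └─┐ │ ┌─┤ ┌─┘ │ ╵ │
│ │   │ │↓│ │ │↱ ↑│   │
│ ├─╴ ╵ │ │ ╵ │ ╶─┴─┐ │
│ │     │↓│   │↑ ← ↰│ │
│ └─┬───┘ │ ┌─┴───┐ └─┤
│   │↓ ← ↲│ │     │↑ ↰│
├─╴ │ ┌───┘ │ ╶───┴─┐ │
│   │↓│     │       │↑│
│ ╷ │ └─┐ ╶─┤ ╶─┬─╴ │ │
│ │ │↳ ↓│   │   │   │↑│
│ └─┼─╴ ├─╴ └───┘ ┌─┘ │
│   │↓ ↲│         │↱ ↑│
│ ╷ ╵ ╶─┴─────────┘ ╷ │
│ │  ↳ → → → → → → ↑│ │
└─┴─────────────────┴─┘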